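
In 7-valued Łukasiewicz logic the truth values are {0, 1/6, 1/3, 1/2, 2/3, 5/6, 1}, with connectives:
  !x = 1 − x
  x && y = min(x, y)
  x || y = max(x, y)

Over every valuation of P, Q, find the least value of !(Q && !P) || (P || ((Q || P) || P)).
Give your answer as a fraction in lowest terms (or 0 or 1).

Take P = 0, Q = 1/2:
!P = !0 = 1
Q && !P = 1/2 && 1 = 1/2
!(Q && !P) = !1/2 = 1/2
Q || P = 1/2 || 0 = 1/2
(Q || P) || P = 1/2 || 0 = 1/2
P || ((Q || P) || P) = 0 || 1/2 = 1/2
!(Q && !P) || (P || ((Q || P) || P)) = 1/2 || 1/2 = 1/2
No assignment yields a value below 1/2, so this is the minimum.

1/2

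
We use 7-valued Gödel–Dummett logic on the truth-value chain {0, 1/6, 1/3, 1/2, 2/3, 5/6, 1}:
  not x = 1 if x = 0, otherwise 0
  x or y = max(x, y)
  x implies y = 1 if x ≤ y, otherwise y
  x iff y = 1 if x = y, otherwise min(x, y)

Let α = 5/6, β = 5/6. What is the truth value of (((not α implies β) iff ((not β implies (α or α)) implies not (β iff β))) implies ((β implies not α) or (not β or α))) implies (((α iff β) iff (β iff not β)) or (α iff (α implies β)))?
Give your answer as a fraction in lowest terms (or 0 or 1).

5/6

not α = not 5/6 = 0
not α implies β = 0 implies 5/6 = 1
not β = not 5/6 = 0
α or α = 5/6 or 5/6 = 5/6
not β implies (α or α) = 0 implies 5/6 = 1
β iff β = 5/6 iff 5/6 = 1
not (β iff β) = not 1 = 0
(not β implies (α or α)) implies not (β iff β) = 1 implies 0 = 0
(not α implies β) iff ((not β implies (α or α)) implies not (β iff β)) = 1 iff 0 = 0
not α = not 5/6 = 0
β implies not α = 5/6 implies 0 = 0
not β = not 5/6 = 0
not β or α = 0 or 5/6 = 5/6
(β implies not α) or (not β or α) = 0 or 5/6 = 5/6
((not α implies β) iff ((not β implies (α or α)) implies not (β iff β))) implies ((β implies not α) or (not β or α)) = 0 implies 5/6 = 1
α iff β = 5/6 iff 5/6 = 1
not β = not 5/6 = 0
β iff not β = 5/6 iff 0 = 0
(α iff β) iff (β iff not β) = 1 iff 0 = 0
α implies β = 5/6 implies 5/6 = 1
α iff (α implies β) = 5/6 iff 1 = 5/6
((α iff β) iff (β iff not β)) or (α iff (α implies β)) = 0 or 5/6 = 5/6
(((not α implies β) iff ((not β implies (α or α)) implies not (β iff β))) implies ((β implies not α) or (not β or α))) implies (((α iff β) iff (β iff not β)) or (α iff (α implies β))) = 1 implies 5/6 = 5/6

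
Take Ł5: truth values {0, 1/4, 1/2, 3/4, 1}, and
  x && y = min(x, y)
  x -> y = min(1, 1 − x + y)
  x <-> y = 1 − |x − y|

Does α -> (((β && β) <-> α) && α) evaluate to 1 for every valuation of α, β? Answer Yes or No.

Counterexample: take α = 3/4, β = 0.
β && β = 0 && 0 = 0
(β && β) <-> α = 0 <-> 3/4 = 1/4
((β && β) <-> α) && α = 1/4 && 3/4 = 1/4
α -> (((β && β) <-> α) && α) = 3/4 -> 1/4 = 1/2
This gives 1/2 ≠ 1.

No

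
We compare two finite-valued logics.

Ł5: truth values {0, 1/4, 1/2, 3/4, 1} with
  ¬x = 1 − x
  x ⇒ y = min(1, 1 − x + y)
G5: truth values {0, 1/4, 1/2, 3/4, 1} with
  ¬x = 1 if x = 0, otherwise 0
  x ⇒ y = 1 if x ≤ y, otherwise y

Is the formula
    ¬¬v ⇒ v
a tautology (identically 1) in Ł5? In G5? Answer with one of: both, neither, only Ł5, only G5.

In Ł5: every assignment gives 1 — tautology.
In G5: at v = 1/4 the value is 1/4 — not a tautology.

only Ł5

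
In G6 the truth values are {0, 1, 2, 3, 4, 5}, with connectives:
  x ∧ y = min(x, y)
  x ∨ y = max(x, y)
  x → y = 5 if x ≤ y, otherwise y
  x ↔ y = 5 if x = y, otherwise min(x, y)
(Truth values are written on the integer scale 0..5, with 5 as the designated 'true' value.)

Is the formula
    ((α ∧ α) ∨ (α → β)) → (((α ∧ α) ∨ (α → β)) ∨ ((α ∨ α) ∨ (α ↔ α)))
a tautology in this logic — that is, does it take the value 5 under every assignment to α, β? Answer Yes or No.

At α = 3, β = 5, for instance:
α ∧ α = 3 ∧ 3 = 3
α → β = 3 → 5 = 5
(α ∧ α) ∨ (α → β) = 3 ∨ 5 = 5
α ∨ α = 3 ∨ 3 = 3
α ↔ α = 3 ↔ 3 = 5
(α ∨ α) ∨ (α ↔ α) = 3 ∨ 5 = 5
((α ∧ α) ∨ (α → β)) ∨ ((α ∨ α) ∨ (α ↔ α)) = 5 ∨ 5 = 5
((α ∧ α) ∨ (α → β)) → (((α ∧ α) ∨ (α → β)) ∨ ((α ∨ α) ∨ (α ↔ α))) = 5 → 5 = 5
and checking the remaining 35 assignments likewise gives ≥ 5 in every case.

Yes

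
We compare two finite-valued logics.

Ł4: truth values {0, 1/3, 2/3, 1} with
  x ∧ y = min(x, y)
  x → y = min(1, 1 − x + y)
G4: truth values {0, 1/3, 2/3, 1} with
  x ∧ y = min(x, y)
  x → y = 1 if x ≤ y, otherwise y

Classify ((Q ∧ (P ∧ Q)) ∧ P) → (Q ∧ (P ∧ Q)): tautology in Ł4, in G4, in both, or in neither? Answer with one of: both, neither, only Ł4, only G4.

In Ł4: every assignment gives 1 — tautology.
In G4: every assignment gives 1 — tautology.

both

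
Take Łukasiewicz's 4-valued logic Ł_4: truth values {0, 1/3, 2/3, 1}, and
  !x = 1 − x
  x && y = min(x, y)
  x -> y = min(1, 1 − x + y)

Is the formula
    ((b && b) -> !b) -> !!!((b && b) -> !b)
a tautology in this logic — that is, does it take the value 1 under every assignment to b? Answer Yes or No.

Counterexample: take b = 0.
b && b = 0 && 0 = 0
!b = !0 = 1
(b && b) -> !b = 0 -> 1 = 1
!((b && b) -> !b) = !1 = 0
!!((b && b) -> !b) = !0 = 1
!!!((b && b) -> !b) = !1 = 0
((b && b) -> !b) -> !!!((b && b) -> !b) = 1 -> 0 = 0
This gives 0 ≠ 1.

No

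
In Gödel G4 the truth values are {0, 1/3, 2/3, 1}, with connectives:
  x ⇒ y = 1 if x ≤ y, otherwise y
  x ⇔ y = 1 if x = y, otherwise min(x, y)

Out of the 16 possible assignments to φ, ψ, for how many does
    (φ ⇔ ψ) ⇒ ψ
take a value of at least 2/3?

φ = 0, ψ = 0 ↦ 0  <
φ = 0, ψ = 1/3 ↦ 1  ≥
φ = 0, ψ = 2/3 ↦ 1  ≥
φ = 0, ψ = 1 ↦ 1  ≥
φ = 1/3, ψ = 0 ↦ 1  ≥
φ = 1/3, ψ = 1/3 ↦ 1/3  <
φ = 1/3, ψ = 2/3 ↦ 1  ≥
φ = 1/3, ψ = 1 ↦ 1  ≥
φ = 2/3, ψ = 0 ↦ 1  ≥
φ = 2/3, ψ = 1/3 ↦ 1  ≥
φ = 2/3, ψ = 2/3 ↦ 2/3  ≥
φ = 2/3, ψ = 1 ↦ 1  ≥
φ = 1, ψ = 0 ↦ 1  ≥
φ = 1, ψ = 1/3 ↦ 1  ≥
φ = 1, ψ = 2/3 ↦ 1  ≥
φ = 1, ψ = 1 ↦ 1  ≥
So 14 of the 16 assignments meet the threshold.

14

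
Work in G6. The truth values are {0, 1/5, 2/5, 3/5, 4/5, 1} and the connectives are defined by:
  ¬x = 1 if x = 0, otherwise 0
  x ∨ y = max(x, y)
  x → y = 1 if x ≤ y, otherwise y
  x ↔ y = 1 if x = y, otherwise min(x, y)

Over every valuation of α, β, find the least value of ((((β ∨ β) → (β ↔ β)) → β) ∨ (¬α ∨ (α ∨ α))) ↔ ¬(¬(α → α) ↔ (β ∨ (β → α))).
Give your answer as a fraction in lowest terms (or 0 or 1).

1/5

Take α = 1/5, β = 0:
β ∨ β = 0 ∨ 0 = 0
β ↔ β = 0 ↔ 0 = 1
(β ∨ β) → (β ↔ β) = 0 → 1 = 1
((β ∨ β) → (β ↔ β)) → β = 1 → 0 = 0
¬α = ¬1/5 = 0
α ∨ α = 1/5 ∨ 1/5 = 1/5
¬α ∨ (α ∨ α) = 0 ∨ 1/5 = 1/5
(((β ∨ β) → (β ↔ β)) → β) ∨ (¬α ∨ (α ∨ α)) = 0 ∨ 1/5 = 1/5
α → α = 1/5 → 1/5 = 1
¬(α → α) = ¬1 = 0
β → α = 0 → 1/5 = 1
β ∨ (β → α) = 0 ∨ 1 = 1
¬(α → α) ↔ (β ∨ (β → α)) = 0 ↔ 1 = 0
¬(¬(α → α) ↔ (β ∨ (β → α))) = ¬0 = 1
((((β ∨ β) → (β ↔ β)) → β) ∨ (¬α ∨ (α ∨ α))) ↔ ¬(¬(α → α) ↔ (β ∨ (β → α))) = 1/5 ↔ 1 = 1/5
No assignment yields a value below 1/5, so this is the minimum.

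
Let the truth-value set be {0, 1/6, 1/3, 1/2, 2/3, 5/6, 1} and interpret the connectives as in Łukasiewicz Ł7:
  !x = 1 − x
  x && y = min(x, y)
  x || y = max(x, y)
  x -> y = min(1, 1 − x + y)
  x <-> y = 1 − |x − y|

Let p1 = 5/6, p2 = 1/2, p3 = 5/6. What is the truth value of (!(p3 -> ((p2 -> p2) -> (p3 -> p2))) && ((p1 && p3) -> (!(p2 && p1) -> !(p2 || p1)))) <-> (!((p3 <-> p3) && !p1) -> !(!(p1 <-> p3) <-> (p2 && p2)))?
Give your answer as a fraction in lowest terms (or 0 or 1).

p2 -> p2 = 1/2 -> 1/2 = 1
p3 -> p2 = 5/6 -> 1/2 = 2/3
(p2 -> p2) -> (p3 -> p2) = 1 -> 2/3 = 2/3
p3 -> ((p2 -> p2) -> (p3 -> p2)) = 5/6 -> 2/3 = 5/6
!(p3 -> ((p2 -> p2) -> (p3 -> p2))) = !5/6 = 1/6
p1 && p3 = 5/6 && 5/6 = 5/6
p2 && p1 = 1/2 && 5/6 = 1/2
!(p2 && p1) = !1/2 = 1/2
p2 || p1 = 1/2 || 5/6 = 5/6
!(p2 || p1) = !5/6 = 1/6
!(p2 && p1) -> !(p2 || p1) = 1/2 -> 1/6 = 2/3
(p1 && p3) -> (!(p2 && p1) -> !(p2 || p1)) = 5/6 -> 2/3 = 5/6
!(p3 -> ((p2 -> p2) -> (p3 -> p2))) && ((p1 && p3) -> (!(p2 && p1) -> !(p2 || p1))) = 1/6 && 5/6 = 1/6
p3 <-> p3 = 5/6 <-> 5/6 = 1
!p1 = !5/6 = 1/6
(p3 <-> p3) && !p1 = 1 && 1/6 = 1/6
!((p3 <-> p3) && !p1) = !1/6 = 5/6
p1 <-> p3 = 5/6 <-> 5/6 = 1
!(p1 <-> p3) = !1 = 0
p2 && p2 = 1/2 && 1/2 = 1/2
!(p1 <-> p3) <-> (p2 && p2) = 0 <-> 1/2 = 1/2
!(!(p1 <-> p3) <-> (p2 && p2)) = !1/2 = 1/2
!((p3 <-> p3) && !p1) -> !(!(p1 <-> p3) <-> (p2 && p2)) = 5/6 -> 1/2 = 2/3
(!(p3 -> ((p2 -> p2) -> (p3 -> p2))) && ((p1 && p3) -> (!(p2 && p1) -> !(p2 || p1)))) <-> (!((p3 <-> p3) && !p1) -> !(!(p1 <-> p3) <-> (p2 && p2))) = 1/6 <-> 2/3 = 1/2

1/2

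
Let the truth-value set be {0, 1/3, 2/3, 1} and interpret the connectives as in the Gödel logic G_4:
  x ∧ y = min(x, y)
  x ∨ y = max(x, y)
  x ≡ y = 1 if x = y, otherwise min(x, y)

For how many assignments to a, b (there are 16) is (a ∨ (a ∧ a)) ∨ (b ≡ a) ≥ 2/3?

10

a = 0, b = 0 ↦ 1  ≥
a = 0, b = 1/3 ↦ 0  <
a = 0, b = 2/3 ↦ 0  <
a = 0, b = 1 ↦ 0  <
a = 1/3, b = 0 ↦ 1/3  <
a = 1/3, b = 1/3 ↦ 1  ≥
a = 1/3, b = 2/3 ↦ 1/3  <
a = 1/3, b = 1 ↦ 1/3  <
a = 2/3, b = 0 ↦ 2/3  ≥
a = 2/3, b = 1/3 ↦ 2/3  ≥
a = 2/3, b = 2/3 ↦ 1  ≥
a = 2/3, b = 1 ↦ 2/3  ≥
a = 1, b = 0 ↦ 1  ≥
a = 1, b = 1/3 ↦ 1  ≥
a = 1, b = 2/3 ↦ 1  ≥
a = 1, b = 1 ↦ 1  ≥
So 10 of the 16 assignments meet the threshold.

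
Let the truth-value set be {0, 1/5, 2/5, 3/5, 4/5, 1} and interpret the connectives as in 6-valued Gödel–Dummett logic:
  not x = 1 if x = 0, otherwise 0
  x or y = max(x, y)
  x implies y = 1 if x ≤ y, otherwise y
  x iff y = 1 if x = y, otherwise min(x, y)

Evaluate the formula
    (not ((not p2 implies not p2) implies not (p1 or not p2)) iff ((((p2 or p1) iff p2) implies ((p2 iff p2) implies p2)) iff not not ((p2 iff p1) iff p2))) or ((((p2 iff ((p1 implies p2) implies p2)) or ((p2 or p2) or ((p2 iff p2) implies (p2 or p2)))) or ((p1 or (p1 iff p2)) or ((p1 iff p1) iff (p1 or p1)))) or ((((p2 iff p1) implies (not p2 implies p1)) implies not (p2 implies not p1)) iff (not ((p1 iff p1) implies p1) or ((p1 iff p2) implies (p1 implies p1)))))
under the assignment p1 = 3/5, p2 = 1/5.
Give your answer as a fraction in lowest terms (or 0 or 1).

1

not p2 = not 1/5 = 0
not p2 = not 1/5 = 0
not p2 implies not p2 = 0 implies 0 = 1
not p2 = not 1/5 = 0
p1 or not p2 = 3/5 or 0 = 3/5
not (p1 or not p2) = not 3/5 = 0
(not p2 implies not p2) implies not (p1 or not p2) = 1 implies 0 = 0
not ((not p2 implies not p2) implies not (p1 or not p2)) = not 0 = 1
p2 or p1 = 1/5 or 3/5 = 3/5
(p2 or p1) iff p2 = 3/5 iff 1/5 = 1/5
p2 iff p2 = 1/5 iff 1/5 = 1
(p2 iff p2) implies p2 = 1 implies 1/5 = 1/5
((p2 or p1) iff p2) implies ((p2 iff p2) implies p2) = 1/5 implies 1/5 = 1
p2 iff p1 = 1/5 iff 3/5 = 1/5
(p2 iff p1) iff p2 = 1/5 iff 1/5 = 1
not ((p2 iff p1) iff p2) = not 1 = 0
not not ((p2 iff p1) iff p2) = not 0 = 1
(((p2 or p1) iff p2) implies ((p2 iff p2) implies p2)) iff not not ((p2 iff p1) iff p2) = 1 iff 1 = 1
not ((not p2 implies not p2) implies not (p1 or not p2)) iff ((((p2 or p1) iff p2) implies ((p2 iff p2) implies p2)) iff not not ((p2 iff p1) iff p2)) = 1 iff 1 = 1
p1 implies p2 = 3/5 implies 1/5 = 1/5
(p1 implies p2) implies p2 = 1/5 implies 1/5 = 1
p2 iff ((p1 implies p2) implies p2) = 1/5 iff 1 = 1/5
p2 or p2 = 1/5 or 1/5 = 1/5
p2 iff p2 = 1/5 iff 1/5 = 1
p2 or p2 = 1/5 or 1/5 = 1/5
(p2 iff p2) implies (p2 or p2) = 1 implies 1/5 = 1/5
(p2 or p2) or ((p2 iff p2) implies (p2 or p2)) = 1/5 or 1/5 = 1/5
(p2 iff ((p1 implies p2) implies p2)) or ((p2 or p2) or ((p2 iff p2) implies (p2 or p2))) = 1/5 or 1/5 = 1/5
p1 iff p2 = 3/5 iff 1/5 = 1/5
p1 or (p1 iff p2) = 3/5 or 1/5 = 3/5
p1 iff p1 = 3/5 iff 3/5 = 1
p1 or p1 = 3/5 or 3/5 = 3/5
(p1 iff p1) iff (p1 or p1) = 1 iff 3/5 = 3/5
(p1 or (p1 iff p2)) or ((p1 iff p1) iff (p1 or p1)) = 3/5 or 3/5 = 3/5
((p2 iff ((p1 implies p2) implies p2)) or ((p2 or p2) or ((p2 iff p2) implies (p2 or p2)))) or ((p1 or (p1 iff p2)) or ((p1 iff p1) iff (p1 or p1))) = 1/5 or 3/5 = 3/5
p2 iff p1 = 1/5 iff 3/5 = 1/5
not p2 = not 1/5 = 0
not p2 implies p1 = 0 implies 3/5 = 1
(p2 iff p1) implies (not p2 implies p1) = 1/5 implies 1 = 1
not p1 = not 3/5 = 0
p2 implies not p1 = 1/5 implies 0 = 0
not (p2 implies not p1) = not 0 = 1
((p2 iff p1) implies (not p2 implies p1)) implies not (p2 implies not p1) = 1 implies 1 = 1
p1 iff p1 = 3/5 iff 3/5 = 1
(p1 iff p1) implies p1 = 1 implies 3/5 = 3/5
not ((p1 iff p1) implies p1) = not 3/5 = 0
p1 iff p2 = 3/5 iff 1/5 = 1/5
p1 implies p1 = 3/5 implies 3/5 = 1
(p1 iff p2) implies (p1 implies p1) = 1/5 implies 1 = 1
not ((p1 iff p1) implies p1) or ((p1 iff p2) implies (p1 implies p1)) = 0 or 1 = 1
(((p2 iff p1) implies (not p2 implies p1)) implies not (p2 implies not p1)) iff (not ((p1 iff p1) implies p1) or ((p1 iff p2) implies (p1 implies p1))) = 1 iff 1 = 1
(((p2 iff ((p1 implies p2) implies p2)) or ((p2 or p2) or ((p2 iff p2) implies (p2 or p2)))) or ((p1 or (p1 iff p2)) or ((p1 iff p1) iff (p1 or p1)))) or ((((p2 iff p1) implies (not p2 implies p1)) implies not (p2 implies not p1)) iff (not ((p1 iff p1) implies p1) or ((p1 iff p2) implies (p1 implies p1)))) = 3/5 or 1 = 1
(not ((not p2 implies not p2) implies not (p1 or not p2)) iff ((((p2 or p1) iff p2) implies ((p2 iff p2) implies p2)) iff not not ((p2 iff p1) iff p2))) or ((((p2 iff ((p1 implies p2) implies p2)) or ((p2 or p2) or ((p2 iff p2) implies (p2 or p2)))) or ((p1 or (p1 iff p2)) or ((p1 iff p1) iff (p1 or p1)))) or ((((p2 iff p1) implies (not p2 implies p1)) implies not (p2 implies not p1)) iff (not ((p1 iff p1) implies p1) or ((p1 iff p2) implies (p1 implies p1))))) = 1 or 1 = 1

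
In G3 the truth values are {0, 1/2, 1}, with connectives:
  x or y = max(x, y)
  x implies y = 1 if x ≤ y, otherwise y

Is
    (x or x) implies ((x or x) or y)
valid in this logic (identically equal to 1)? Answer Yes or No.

Yes

x = 0, y = 0 ↦ 1
x = 0, y = 1/2 ↦ 1
x = 0, y = 1 ↦ 1
x = 1/2, y = 0 ↦ 1
x = 1/2, y = 1/2 ↦ 1
x = 1/2, y = 1 ↦ 1
x = 1, y = 0 ↦ 1
x = 1, y = 1/2 ↦ 1
x = 1, y = 1 ↦ 1
Every assignment gives a value ≥ 1.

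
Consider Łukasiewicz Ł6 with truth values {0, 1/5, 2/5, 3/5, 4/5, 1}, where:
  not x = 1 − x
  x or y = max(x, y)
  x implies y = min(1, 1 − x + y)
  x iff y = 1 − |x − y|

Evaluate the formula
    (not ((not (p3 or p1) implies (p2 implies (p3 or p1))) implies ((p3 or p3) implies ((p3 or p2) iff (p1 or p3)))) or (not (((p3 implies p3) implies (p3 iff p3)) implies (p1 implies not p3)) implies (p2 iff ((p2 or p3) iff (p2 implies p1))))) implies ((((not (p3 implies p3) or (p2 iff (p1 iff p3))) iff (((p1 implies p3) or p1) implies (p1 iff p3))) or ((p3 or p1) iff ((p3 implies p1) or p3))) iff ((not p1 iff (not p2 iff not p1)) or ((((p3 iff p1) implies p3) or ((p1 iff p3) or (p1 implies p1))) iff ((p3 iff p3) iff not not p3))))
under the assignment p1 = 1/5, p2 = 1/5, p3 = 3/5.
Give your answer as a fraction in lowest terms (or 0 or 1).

p3 or p1 = 3/5 or 1/5 = 3/5
not (p3 or p1) = not 3/5 = 2/5
p3 or p1 = 3/5 or 1/5 = 3/5
p2 implies (p3 or p1) = 1/5 implies 3/5 = 1
not (p3 or p1) implies (p2 implies (p3 or p1)) = 2/5 implies 1 = 1
p3 or p3 = 3/5 or 3/5 = 3/5
p3 or p2 = 3/5 or 1/5 = 3/5
p1 or p3 = 1/5 or 3/5 = 3/5
(p3 or p2) iff (p1 or p3) = 3/5 iff 3/5 = 1
(p3 or p3) implies ((p3 or p2) iff (p1 or p3)) = 3/5 implies 1 = 1
(not (p3 or p1) implies (p2 implies (p3 or p1))) implies ((p3 or p3) implies ((p3 or p2) iff (p1 or p3))) = 1 implies 1 = 1
not ((not (p3 or p1) implies (p2 implies (p3 or p1))) implies ((p3 or p3) implies ((p3 or p2) iff (p1 or p3)))) = not 1 = 0
p3 implies p3 = 3/5 implies 3/5 = 1
p3 iff p3 = 3/5 iff 3/5 = 1
(p3 implies p3) implies (p3 iff p3) = 1 implies 1 = 1
not p3 = not 3/5 = 2/5
p1 implies not p3 = 1/5 implies 2/5 = 1
((p3 implies p3) implies (p3 iff p3)) implies (p1 implies not p3) = 1 implies 1 = 1
not (((p3 implies p3) implies (p3 iff p3)) implies (p1 implies not p3)) = not 1 = 0
p2 or p3 = 1/5 or 3/5 = 3/5
p2 implies p1 = 1/5 implies 1/5 = 1
(p2 or p3) iff (p2 implies p1) = 3/5 iff 1 = 3/5
p2 iff ((p2 or p3) iff (p2 implies p1)) = 1/5 iff 3/5 = 3/5
not (((p3 implies p3) implies (p3 iff p3)) implies (p1 implies not p3)) implies (p2 iff ((p2 or p3) iff (p2 implies p1))) = 0 implies 3/5 = 1
not ((not (p3 or p1) implies (p2 implies (p3 or p1))) implies ((p3 or p3) implies ((p3 or p2) iff (p1 or p3)))) or (not (((p3 implies p3) implies (p3 iff p3)) implies (p1 implies not p3)) implies (p2 iff ((p2 or p3) iff (p2 implies p1)))) = 0 or 1 = 1
p3 implies p3 = 3/5 implies 3/5 = 1
not (p3 implies p3) = not 1 = 0
p1 iff p3 = 1/5 iff 3/5 = 3/5
p2 iff (p1 iff p3) = 1/5 iff 3/5 = 3/5
not (p3 implies p3) or (p2 iff (p1 iff p3)) = 0 or 3/5 = 3/5
p1 implies p3 = 1/5 implies 3/5 = 1
(p1 implies p3) or p1 = 1 or 1/5 = 1
p1 iff p3 = 1/5 iff 3/5 = 3/5
((p1 implies p3) or p1) implies (p1 iff p3) = 1 implies 3/5 = 3/5
(not (p3 implies p3) or (p2 iff (p1 iff p3))) iff (((p1 implies p3) or p1) implies (p1 iff p3)) = 3/5 iff 3/5 = 1
p3 or p1 = 3/5 or 1/5 = 3/5
p3 implies p1 = 3/5 implies 1/5 = 3/5
(p3 implies p1) or p3 = 3/5 or 3/5 = 3/5
(p3 or p1) iff ((p3 implies p1) or p3) = 3/5 iff 3/5 = 1
((not (p3 implies p3) or (p2 iff (p1 iff p3))) iff (((p1 implies p3) or p1) implies (p1 iff p3))) or ((p3 or p1) iff ((p3 implies p1) or p3)) = 1 or 1 = 1
not p1 = not 1/5 = 4/5
not p2 = not 1/5 = 4/5
not p1 = not 1/5 = 4/5
not p2 iff not p1 = 4/5 iff 4/5 = 1
not p1 iff (not p2 iff not p1) = 4/5 iff 1 = 4/5
p3 iff p1 = 3/5 iff 1/5 = 3/5
(p3 iff p1) implies p3 = 3/5 implies 3/5 = 1
p1 iff p3 = 1/5 iff 3/5 = 3/5
p1 implies p1 = 1/5 implies 1/5 = 1
(p1 iff p3) or (p1 implies p1) = 3/5 or 1 = 1
((p3 iff p1) implies p3) or ((p1 iff p3) or (p1 implies p1)) = 1 or 1 = 1
p3 iff p3 = 3/5 iff 3/5 = 1
not p3 = not 3/5 = 2/5
not not p3 = not 2/5 = 3/5
(p3 iff p3) iff not not p3 = 1 iff 3/5 = 3/5
(((p3 iff p1) implies p3) or ((p1 iff p3) or (p1 implies p1))) iff ((p3 iff p3) iff not not p3) = 1 iff 3/5 = 3/5
(not p1 iff (not p2 iff not p1)) or ((((p3 iff p1) implies p3) or ((p1 iff p3) or (p1 implies p1))) iff ((p3 iff p3) iff not not p3)) = 4/5 or 3/5 = 4/5
(((not (p3 implies p3) or (p2 iff (p1 iff p3))) iff (((p1 implies p3) or p1) implies (p1 iff p3))) or ((p3 or p1) iff ((p3 implies p1) or p3))) iff ((not p1 iff (not p2 iff not p1)) or ((((p3 iff p1) implies p3) or ((p1 iff p3) or (p1 implies p1))) iff ((p3 iff p3) iff not not p3))) = 1 iff 4/5 = 4/5
(not ((not (p3 or p1) implies (p2 implies (p3 or p1))) implies ((p3 or p3) implies ((p3 or p2) iff (p1 or p3)))) or (not (((p3 implies p3) implies (p3 iff p3)) implies (p1 implies not p3)) implies (p2 iff ((p2 or p3) iff (p2 implies p1))))) implies ((((not (p3 implies p3) or (p2 iff (p1 iff p3))) iff (((p1 implies p3) or p1) implies (p1 iff p3))) or ((p3 or p1) iff ((p3 implies p1) or p3))) iff ((not p1 iff (not p2 iff not p1)) or ((((p3 iff p1) implies p3) or ((p1 iff p3) or (p1 implies p1))) iff ((p3 iff p3) iff not not p3)))) = 1 implies 4/5 = 4/5

4/5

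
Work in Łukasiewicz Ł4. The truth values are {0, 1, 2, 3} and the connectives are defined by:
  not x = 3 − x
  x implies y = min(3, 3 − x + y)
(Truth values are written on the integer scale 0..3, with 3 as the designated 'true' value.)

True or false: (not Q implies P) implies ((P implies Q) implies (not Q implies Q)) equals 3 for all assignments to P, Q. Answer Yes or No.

P = 0, Q = 0 ↦ 3
P = 0, Q = 1 ↦ 3
P = 0, Q = 2 ↦ 3
P = 0, Q = 3 ↦ 3
P = 1, Q = 0 ↦ 3
P = 1, Q = 1 ↦ 3
P = 1, Q = 2 ↦ 3
P = 1, Q = 3 ↦ 3
P = 2, Q = 0 ↦ 3
P = 2, Q = 1 ↦ 3
P = 2, Q = 2 ↦ 3
P = 2, Q = 3 ↦ 3
P = 3, Q = 0 ↦ 3
P = 3, Q = 1 ↦ 3
P = 3, Q = 2 ↦ 3
P = 3, Q = 3 ↦ 3
Every assignment gives a value ≥ 3.

Yes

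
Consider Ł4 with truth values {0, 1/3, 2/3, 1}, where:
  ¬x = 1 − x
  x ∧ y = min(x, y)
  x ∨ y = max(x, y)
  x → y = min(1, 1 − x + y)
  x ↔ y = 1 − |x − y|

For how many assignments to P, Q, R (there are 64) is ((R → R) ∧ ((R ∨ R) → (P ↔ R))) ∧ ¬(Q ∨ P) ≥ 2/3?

value 1: 2 assignments (counts)
value 2/3: 10 assignments (counts)
value 1/3: 21 assignments
value 0: 31 assignments
So 12 of the 64 assignments meet the threshold.

12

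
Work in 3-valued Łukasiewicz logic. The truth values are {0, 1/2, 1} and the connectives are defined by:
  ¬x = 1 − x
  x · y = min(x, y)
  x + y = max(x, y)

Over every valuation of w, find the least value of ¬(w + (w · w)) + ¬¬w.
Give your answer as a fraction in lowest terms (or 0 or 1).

1/2

Take w = 1/2:
w · w = 1/2 · 1/2 = 1/2
w + (w · w) = 1/2 + 1/2 = 1/2
¬(w + (w · w)) = ¬1/2 = 1/2
¬w = ¬1/2 = 1/2
¬¬w = ¬1/2 = 1/2
¬(w + (w · w)) + ¬¬w = 1/2 + 1/2 = 1/2
No assignment yields a value below 1/2, so this is the minimum.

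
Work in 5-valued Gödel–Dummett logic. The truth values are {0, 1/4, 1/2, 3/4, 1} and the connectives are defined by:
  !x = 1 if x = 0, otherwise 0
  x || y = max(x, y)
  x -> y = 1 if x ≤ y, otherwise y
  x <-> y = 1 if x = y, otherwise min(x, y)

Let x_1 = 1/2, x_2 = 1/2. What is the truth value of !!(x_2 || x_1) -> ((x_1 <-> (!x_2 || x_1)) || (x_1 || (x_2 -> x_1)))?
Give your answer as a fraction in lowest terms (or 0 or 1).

x_2 || x_1 = 1/2 || 1/2 = 1/2
!(x_2 || x_1) = !1/2 = 0
!!(x_2 || x_1) = !0 = 1
!x_2 = !1/2 = 0
!x_2 || x_1 = 0 || 1/2 = 1/2
x_1 <-> (!x_2 || x_1) = 1/2 <-> 1/2 = 1
x_2 -> x_1 = 1/2 -> 1/2 = 1
x_1 || (x_2 -> x_1) = 1/2 || 1 = 1
(x_1 <-> (!x_2 || x_1)) || (x_1 || (x_2 -> x_1)) = 1 || 1 = 1
!!(x_2 || x_1) -> ((x_1 <-> (!x_2 || x_1)) || (x_1 || (x_2 -> x_1))) = 1 -> 1 = 1

1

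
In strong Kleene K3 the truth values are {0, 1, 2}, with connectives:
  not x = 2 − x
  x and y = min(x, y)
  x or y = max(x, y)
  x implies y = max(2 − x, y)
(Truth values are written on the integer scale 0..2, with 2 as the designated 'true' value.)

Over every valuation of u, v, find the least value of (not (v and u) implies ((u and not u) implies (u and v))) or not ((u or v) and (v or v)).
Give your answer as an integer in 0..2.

1

Take u = 1, v = 1:
v and u = 1 and 1 = 1
not (v and u) = not 1 = 1
not u = not 1 = 1
u and not u = 1 and 1 = 1
u and v = 1 and 1 = 1
(u and not u) implies (u and v) = 1 implies 1 = 1
not (v and u) implies ((u and not u) implies (u and v)) = 1 implies 1 = 1
u or v = 1 or 1 = 1
v or v = 1 or 1 = 1
(u or v) and (v or v) = 1 and 1 = 1
not ((u or v) and (v or v)) = not 1 = 1
(not (v and u) implies ((u and not u) implies (u and v))) or not ((u or v) and (v or v)) = 1 or 1 = 1
No assignment yields a value below 1, so this is the minimum.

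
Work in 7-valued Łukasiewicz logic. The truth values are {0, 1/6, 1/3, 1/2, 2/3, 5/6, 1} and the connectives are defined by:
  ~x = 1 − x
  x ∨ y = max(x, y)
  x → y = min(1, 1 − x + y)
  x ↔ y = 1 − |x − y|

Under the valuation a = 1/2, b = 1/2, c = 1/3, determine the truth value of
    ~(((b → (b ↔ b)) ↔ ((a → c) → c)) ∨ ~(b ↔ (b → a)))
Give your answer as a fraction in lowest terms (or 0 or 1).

b ↔ b = 1/2 ↔ 1/2 = 1
b → (b ↔ b) = 1/2 → 1 = 1
a → c = 1/2 → 1/3 = 5/6
(a → c) → c = 5/6 → 1/3 = 1/2
(b → (b ↔ b)) ↔ ((a → c) → c) = 1 ↔ 1/2 = 1/2
b → a = 1/2 → 1/2 = 1
b ↔ (b → a) = 1/2 ↔ 1 = 1/2
~(b ↔ (b → a)) = ~1/2 = 1/2
((b → (b ↔ b)) ↔ ((a → c) → c)) ∨ ~(b ↔ (b → a)) = 1/2 ∨ 1/2 = 1/2
~(((b → (b ↔ b)) ↔ ((a → c) → c)) ∨ ~(b ↔ (b → a))) = ~1/2 = 1/2

1/2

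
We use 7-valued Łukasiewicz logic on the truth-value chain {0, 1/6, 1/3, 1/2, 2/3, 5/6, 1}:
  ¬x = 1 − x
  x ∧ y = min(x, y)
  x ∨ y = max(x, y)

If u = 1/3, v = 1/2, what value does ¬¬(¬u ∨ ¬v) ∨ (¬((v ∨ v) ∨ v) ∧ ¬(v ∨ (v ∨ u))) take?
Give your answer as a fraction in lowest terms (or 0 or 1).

2/3

¬u = ¬1/3 = 2/3
¬v = ¬1/2 = 1/2
¬u ∨ ¬v = 2/3 ∨ 1/2 = 2/3
¬(¬u ∨ ¬v) = ¬2/3 = 1/3
¬¬(¬u ∨ ¬v) = ¬1/3 = 2/3
v ∨ v = 1/2 ∨ 1/2 = 1/2
(v ∨ v) ∨ v = 1/2 ∨ 1/2 = 1/2
¬((v ∨ v) ∨ v) = ¬1/2 = 1/2
v ∨ u = 1/2 ∨ 1/3 = 1/2
v ∨ (v ∨ u) = 1/2 ∨ 1/2 = 1/2
¬(v ∨ (v ∨ u)) = ¬1/2 = 1/2
¬((v ∨ v) ∨ v) ∧ ¬(v ∨ (v ∨ u)) = 1/2 ∧ 1/2 = 1/2
¬¬(¬u ∨ ¬v) ∨ (¬((v ∨ v) ∨ v) ∧ ¬(v ∨ (v ∨ u))) = 2/3 ∨ 1/2 = 2/3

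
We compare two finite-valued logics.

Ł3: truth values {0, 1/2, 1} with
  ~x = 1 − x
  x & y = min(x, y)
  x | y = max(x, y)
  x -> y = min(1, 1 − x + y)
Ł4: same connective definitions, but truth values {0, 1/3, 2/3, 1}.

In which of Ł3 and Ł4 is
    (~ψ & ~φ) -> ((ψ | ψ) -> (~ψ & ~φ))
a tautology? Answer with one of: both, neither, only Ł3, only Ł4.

both

In Ł3: every assignment gives 1 — tautology.
In Ł4: every assignment gives 1 — tautology.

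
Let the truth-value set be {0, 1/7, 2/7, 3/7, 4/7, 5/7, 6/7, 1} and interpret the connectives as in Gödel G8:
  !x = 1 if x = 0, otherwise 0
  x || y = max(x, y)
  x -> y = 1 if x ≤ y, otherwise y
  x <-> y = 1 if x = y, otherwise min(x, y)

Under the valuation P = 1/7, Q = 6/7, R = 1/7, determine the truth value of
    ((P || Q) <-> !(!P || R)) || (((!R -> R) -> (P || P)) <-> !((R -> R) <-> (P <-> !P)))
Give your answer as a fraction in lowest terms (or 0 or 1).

1/7

P || Q = 1/7 || 6/7 = 6/7
!P = !1/7 = 0
!P || R = 0 || 1/7 = 1/7
!(!P || R) = !1/7 = 0
(P || Q) <-> !(!P || R) = 6/7 <-> 0 = 0
!R = !1/7 = 0
!R -> R = 0 -> 1/7 = 1
P || P = 1/7 || 1/7 = 1/7
(!R -> R) -> (P || P) = 1 -> 1/7 = 1/7
R -> R = 1/7 -> 1/7 = 1
!P = !1/7 = 0
P <-> !P = 1/7 <-> 0 = 0
(R -> R) <-> (P <-> !P) = 1 <-> 0 = 0
!((R -> R) <-> (P <-> !P)) = !0 = 1
((!R -> R) -> (P || P)) <-> !((R -> R) <-> (P <-> !P)) = 1/7 <-> 1 = 1/7
((P || Q) <-> !(!P || R)) || (((!R -> R) -> (P || P)) <-> !((R -> R) <-> (P <-> !P))) = 0 || 1/7 = 1/7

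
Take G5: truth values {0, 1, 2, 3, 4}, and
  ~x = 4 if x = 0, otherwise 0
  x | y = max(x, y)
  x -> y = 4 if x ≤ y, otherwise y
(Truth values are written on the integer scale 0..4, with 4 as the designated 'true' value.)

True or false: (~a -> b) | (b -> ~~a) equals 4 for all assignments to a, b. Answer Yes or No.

Counterexample: take a = 0, b = 1.
~a = ~0 = 4
~a -> b = 4 -> 1 = 1
~a = ~0 = 4
~~a = ~4 = 0
b -> ~~a = 1 -> 0 = 0
(~a -> b) | (b -> ~~a) = 1 | 0 = 1
This gives 1 ≠ 4.

No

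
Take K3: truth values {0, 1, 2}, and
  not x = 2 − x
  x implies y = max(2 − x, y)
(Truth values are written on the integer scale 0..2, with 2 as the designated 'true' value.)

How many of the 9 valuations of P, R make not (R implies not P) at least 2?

1

P = 0, R = 0 ↦ 0  <
P = 0, R = 1 ↦ 0  <
P = 0, R = 2 ↦ 0  <
P = 1, R = 0 ↦ 0  <
P = 1, R = 1 ↦ 1  <
P = 1, R = 2 ↦ 1  <
P = 2, R = 0 ↦ 0  <
P = 2, R = 1 ↦ 1  <
P = 2, R = 2 ↦ 2  ≥
So 1 of the 9 assignments meets the threshold.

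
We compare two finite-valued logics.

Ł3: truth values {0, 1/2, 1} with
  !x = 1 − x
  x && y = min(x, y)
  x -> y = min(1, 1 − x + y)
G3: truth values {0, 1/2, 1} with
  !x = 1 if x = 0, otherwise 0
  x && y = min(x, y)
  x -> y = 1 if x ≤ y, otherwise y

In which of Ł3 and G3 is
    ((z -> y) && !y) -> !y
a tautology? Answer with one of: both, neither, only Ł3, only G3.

both

In Ł3: every assignment gives 1 — tautology.
In G3: every assignment gives 1 — tautology.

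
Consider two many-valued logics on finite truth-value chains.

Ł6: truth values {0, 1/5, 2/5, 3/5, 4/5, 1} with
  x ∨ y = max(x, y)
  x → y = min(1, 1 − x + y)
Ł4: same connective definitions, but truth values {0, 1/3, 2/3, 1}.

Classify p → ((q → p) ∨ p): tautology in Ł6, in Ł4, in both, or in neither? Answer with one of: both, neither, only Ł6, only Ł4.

both

In Ł6: every assignment gives 1 — tautology.
In Ł4: every assignment gives 1 — tautology.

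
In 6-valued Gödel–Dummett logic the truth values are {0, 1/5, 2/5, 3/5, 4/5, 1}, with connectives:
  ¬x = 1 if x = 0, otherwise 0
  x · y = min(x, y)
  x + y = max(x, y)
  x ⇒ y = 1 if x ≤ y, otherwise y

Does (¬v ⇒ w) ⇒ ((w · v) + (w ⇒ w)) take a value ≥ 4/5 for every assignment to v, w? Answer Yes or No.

Yes

At v = 0, w = 4/5, for instance:
¬v = ¬0 = 1
¬v ⇒ w = 1 ⇒ 4/5 = 4/5
w · v = 4/5 · 0 = 0
w ⇒ w = 4/5 ⇒ 4/5 = 1
(w · v) + (w ⇒ w) = 0 + 1 = 1
(¬v ⇒ w) ⇒ ((w · v) + (w ⇒ w)) = 4/5 ⇒ 1 = 1
and checking the remaining 35 assignments likewise gives ≥ 4/5 in every case.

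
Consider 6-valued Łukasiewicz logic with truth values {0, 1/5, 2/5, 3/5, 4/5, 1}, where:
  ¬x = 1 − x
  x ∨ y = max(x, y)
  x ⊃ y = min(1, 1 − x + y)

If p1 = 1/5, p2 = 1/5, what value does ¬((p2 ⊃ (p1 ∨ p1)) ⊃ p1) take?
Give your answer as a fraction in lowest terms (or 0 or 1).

p1 ∨ p1 = 1/5 ∨ 1/5 = 1/5
p2 ⊃ (p1 ∨ p1) = 1/5 ⊃ 1/5 = 1
(p2 ⊃ (p1 ∨ p1)) ⊃ p1 = 1 ⊃ 1/5 = 1/5
¬((p2 ⊃ (p1 ∨ p1)) ⊃ p1) = ¬1/5 = 4/5

4/5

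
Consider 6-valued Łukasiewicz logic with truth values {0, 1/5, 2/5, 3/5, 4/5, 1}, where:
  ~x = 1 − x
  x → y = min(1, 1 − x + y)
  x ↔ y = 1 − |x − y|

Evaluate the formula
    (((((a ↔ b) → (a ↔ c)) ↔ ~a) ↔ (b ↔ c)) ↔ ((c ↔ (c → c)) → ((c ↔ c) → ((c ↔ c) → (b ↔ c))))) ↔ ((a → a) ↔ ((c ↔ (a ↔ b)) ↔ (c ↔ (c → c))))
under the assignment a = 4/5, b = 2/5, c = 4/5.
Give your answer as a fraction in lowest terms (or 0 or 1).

4/5

a ↔ b = 4/5 ↔ 2/5 = 3/5
a ↔ c = 4/5 ↔ 4/5 = 1
(a ↔ b) → (a ↔ c) = 3/5 → 1 = 1
~a = ~4/5 = 1/5
((a ↔ b) → (a ↔ c)) ↔ ~a = 1 ↔ 1/5 = 1/5
b ↔ c = 2/5 ↔ 4/5 = 3/5
(((a ↔ b) → (a ↔ c)) ↔ ~a) ↔ (b ↔ c) = 1/5 ↔ 3/5 = 3/5
c → c = 4/5 → 4/5 = 1
c ↔ (c → c) = 4/5 ↔ 1 = 4/5
c ↔ c = 4/5 ↔ 4/5 = 1
c ↔ c = 4/5 ↔ 4/5 = 1
b ↔ c = 2/5 ↔ 4/5 = 3/5
(c ↔ c) → (b ↔ c) = 1 → 3/5 = 3/5
(c ↔ c) → ((c ↔ c) → (b ↔ c)) = 1 → 3/5 = 3/5
(c ↔ (c → c)) → ((c ↔ c) → ((c ↔ c) → (b ↔ c))) = 4/5 → 3/5 = 4/5
((((a ↔ b) → (a ↔ c)) ↔ ~a) ↔ (b ↔ c)) ↔ ((c ↔ (c → c)) → ((c ↔ c) → ((c ↔ c) → (b ↔ c)))) = 3/5 ↔ 4/5 = 4/5
a → a = 4/5 → 4/5 = 1
a ↔ b = 4/5 ↔ 2/5 = 3/5
c ↔ (a ↔ b) = 4/5 ↔ 3/5 = 4/5
c → c = 4/5 → 4/5 = 1
c ↔ (c → c) = 4/5 ↔ 1 = 4/5
(c ↔ (a ↔ b)) ↔ (c ↔ (c → c)) = 4/5 ↔ 4/5 = 1
(a → a) ↔ ((c ↔ (a ↔ b)) ↔ (c ↔ (c → c))) = 1 ↔ 1 = 1
(((((a ↔ b) → (a ↔ c)) ↔ ~a) ↔ (b ↔ c)) ↔ ((c ↔ (c → c)) → ((c ↔ c) → ((c ↔ c) → (b ↔ c))))) ↔ ((a → a) ↔ ((c ↔ (a ↔ b)) ↔ (c ↔ (c → c)))) = 4/5 ↔ 1 = 4/5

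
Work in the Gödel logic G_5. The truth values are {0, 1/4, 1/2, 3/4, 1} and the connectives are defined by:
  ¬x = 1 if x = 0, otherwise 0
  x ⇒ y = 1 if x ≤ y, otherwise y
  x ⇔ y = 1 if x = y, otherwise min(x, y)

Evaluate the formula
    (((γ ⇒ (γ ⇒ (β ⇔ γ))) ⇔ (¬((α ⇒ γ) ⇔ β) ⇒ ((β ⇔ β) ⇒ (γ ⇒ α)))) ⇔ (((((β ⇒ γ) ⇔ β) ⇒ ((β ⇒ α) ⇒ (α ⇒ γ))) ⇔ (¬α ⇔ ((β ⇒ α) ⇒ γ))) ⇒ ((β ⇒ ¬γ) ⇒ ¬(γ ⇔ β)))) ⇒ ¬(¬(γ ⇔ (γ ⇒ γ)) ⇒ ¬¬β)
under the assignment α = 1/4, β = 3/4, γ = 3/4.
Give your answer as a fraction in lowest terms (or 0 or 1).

0

β ⇔ γ = 3/4 ⇔ 3/4 = 1
γ ⇒ (β ⇔ γ) = 3/4 ⇒ 1 = 1
γ ⇒ (γ ⇒ (β ⇔ γ)) = 3/4 ⇒ 1 = 1
α ⇒ γ = 1/4 ⇒ 3/4 = 1
(α ⇒ γ) ⇔ β = 1 ⇔ 3/4 = 3/4
¬((α ⇒ γ) ⇔ β) = ¬3/4 = 0
β ⇔ β = 3/4 ⇔ 3/4 = 1
γ ⇒ α = 3/4 ⇒ 1/4 = 1/4
(β ⇔ β) ⇒ (γ ⇒ α) = 1 ⇒ 1/4 = 1/4
¬((α ⇒ γ) ⇔ β) ⇒ ((β ⇔ β) ⇒ (γ ⇒ α)) = 0 ⇒ 1/4 = 1
(γ ⇒ (γ ⇒ (β ⇔ γ))) ⇔ (¬((α ⇒ γ) ⇔ β) ⇒ ((β ⇔ β) ⇒ (γ ⇒ α))) = 1 ⇔ 1 = 1
β ⇒ γ = 3/4 ⇒ 3/4 = 1
(β ⇒ γ) ⇔ β = 1 ⇔ 3/4 = 3/4
β ⇒ α = 3/4 ⇒ 1/4 = 1/4
α ⇒ γ = 1/4 ⇒ 3/4 = 1
(β ⇒ α) ⇒ (α ⇒ γ) = 1/4 ⇒ 1 = 1
((β ⇒ γ) ⇔ β) ⇒ ((β ⇒ α) ⇒ (α ⇒ γ)) = 3/4 ⇒ 1 = 1
¬α = ¬1/4 = 0
β ⇒ α = 3/4 ⇒ 1/4 = 1/4
(β ⇒ α) ⇒ γ = 1/4 ⇒ 3/4 = 1
¬α ⇔ ((β ⇒ α) ⇒ γ) = 0 ⇔ 1 = 0
(((β ⇒ γ) ⇔ β) ⇒ ((β ⇒ α) ⇒ (α ⇒ γ))) ⇔ (¬α ⇔ ((β ⇒ α) ⇒ γ)) = 1 ⇔ 0 = 0
¬γ = ¬3/4 = 0
β ⇒ ¬γ = 3/4 ⇒ 0 = 0
γ ⇔ β = 3/4 ⇔ 3/4 = 1
¬(γ ⇔ β) = ¬1 = 0
(β ⇒ ¬γ) ⇒ ¬(γ ⇔ β) = 0 ⇒ 0 = 1
((((β ⇒ γ) ⇔ β) ⇒ ((β ⇒ α) ⇒ (α ⇒ γ))) ⇔ (¬α ⇔ ((β ⇒ α) ⇒ γ))) ⇒ ((β ⇒ ¬γ) ⇒ ¬(γ ⇔ β)) = 0 ⇒ 1 = 1
((γ ⇒ (γ ⇒ (β ⇔ γ))) ⇔ (¬((α ⇒ γ) ⇔ β) ⇒ ((β ⇔ β) ⇒ (γ ⇒ α)))) ⇔ (((((β ⇒ γ) ⇔ β) ⇒ ((β ⇒ α) ⇒ (α ⇒ γ))) ⇔ (¬α ⇔ ((β ⇒ α) ⇒ γ))) ⇒ ((β ⇒ ¬γ) ⇒ ¬(γ ⇔ β))) = 1 ⇔ 1 = 1
γ ⇒ γ = 3/4 ⇒ 3/4 = 1
γ ⇔ (γ ⇒ γ) = 3/4 ⇔ 1 = 3/4
¬(γ ⇔ (γ ⇒ γ)) = ¬3/4 = 0
¬β = ¬3/4 = 0
¬¬β = ¬0 = 1
¬(γ ⇔ (γ ⇒ γ)) ⇒ ¬¬β = 0 ⇒ 1 = 1
¬(¬(γ ⇔ (γ ⇒ γ)) ⇒ ¬¬β) = ¬1 = 0
(((γ ⇒ (γ ⇒ (β ⇔ γ))) ⇔ (¬((α ⇒ γ) ⇔ β) ⇒ ((β ⇔ β) ⇒ (γ ⇒ α)))) ⇔ (((((β ⇒ γ) ⇔ β) ⇒ ((β ⇒ α) ⇒ (α ⇒ γ))) ⇔ (¬α ⇔ ((β ⇒ α) ⇒ γ))) ⇒ ((β ⇒ ¬γ) ⇒ ¬(γ ⇔ β)))) ⇒ ¬(¬(γ ⇔ (γ ⇒ γ)) ⇒ ¬¬β) = 1 ⇒ 0 = 0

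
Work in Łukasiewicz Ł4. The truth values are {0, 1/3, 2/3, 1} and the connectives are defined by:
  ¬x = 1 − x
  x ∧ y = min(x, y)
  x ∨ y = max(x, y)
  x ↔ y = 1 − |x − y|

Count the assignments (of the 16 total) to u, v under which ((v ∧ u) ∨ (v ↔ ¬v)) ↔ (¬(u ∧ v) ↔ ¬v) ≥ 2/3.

12

u = 0, v = 0 ↦ 0  <
u = 0, v = 1/3 ↦ 1  ≥
u = 0, v = 2/3 ↦ 2/3  ≥
u = 0, v = 1 ↦ 1  ≥
u = 1/3, v = 0 ↦ 0  <
u = 1/3, v = 1/3 ↦ 2/3  ≥
u = 1/3, v = 2/3 ↦ 1  ≥
u = 1/3, v = 1 ↦ 1  ≥
u = 2/3, v = 0 ↦ 0  <
u = 2/3, v = 1/3 ↦ 2/3  ≥
u = 2/3, v = 2/3 ↦ 2/3  ≥
u = 2/3, v = 1 ↦ 1  ≥
u = 1, v = 0 ↦ 0  <
u = 1, v = 1/3 ↦ 2/3  ≥
u = 1, v = 2/3 ↦ 2/3  ≥
u = 1, v = 1 ↦ 1  ≥
So 12 of the 16 assignments meet the threshold.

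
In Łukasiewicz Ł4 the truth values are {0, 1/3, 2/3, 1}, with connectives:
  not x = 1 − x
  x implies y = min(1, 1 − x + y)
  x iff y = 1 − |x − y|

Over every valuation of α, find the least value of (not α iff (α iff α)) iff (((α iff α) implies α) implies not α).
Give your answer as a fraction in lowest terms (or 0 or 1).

2/3

Take α = 1/3:
not α = not 1/3 = 2/3
α iff α = 1/3 iff 1/3 = 1
not α iff (α iff α) = 2/3 iff 1 = 2/3
α iff α = 1/3 iff 1/3 = 1
(α iff α) implies α = 1 implies 1/3 = 1/3
not α = not 1/3 = 2/3
((α iff α) implies α) implies not α = 1/3 implies 2/3 = 1
(not α iff (α iff α)) iff (((α iff α) implies α) implies not α) = 2/3 iff 1 = 2/3
No assignment yields a value below 2/3, so this is the minimum.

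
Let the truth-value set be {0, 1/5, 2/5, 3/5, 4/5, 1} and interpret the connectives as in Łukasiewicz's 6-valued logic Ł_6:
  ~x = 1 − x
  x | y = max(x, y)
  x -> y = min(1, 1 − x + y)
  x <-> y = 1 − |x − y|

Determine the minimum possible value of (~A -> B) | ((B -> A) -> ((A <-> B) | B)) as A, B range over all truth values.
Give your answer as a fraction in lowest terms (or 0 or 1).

3/5

Take A = 2/5, B = 0:
~A = ~2/5 = 3/5
~A -> B = 3/5 -> 0 = 2/5
B -> A = 0 -> 2/5 = 1
A <-> B = 2/5 <-> 0 = 3/5
(A <-> B) | B = 3/5 | 0 = 3/5
(B -> A) -> ((A <-> B) | B) = 1 -> 3/5 = 3/5
(~A -> B) | ((B -> A) -> ((A <-> B) | B)) = 2/5 | 3/5 = 3/5
No assignment yields a value below 3/5, so this is the minimum.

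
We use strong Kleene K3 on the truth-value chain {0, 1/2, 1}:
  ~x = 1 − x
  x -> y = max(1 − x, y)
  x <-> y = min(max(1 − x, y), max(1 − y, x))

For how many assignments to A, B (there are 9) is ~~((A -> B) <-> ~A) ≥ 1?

4

A = 0, B = 0 ↦ 1  ≥
A = 0, B = 1/2 ↦ 1  ≥
A = 0, B = 1 ↦ 1  ≥
A = 1/2, B = 0 ↦ 1/2  <
A = 1/2, B = 1/2 ↦ 1/2  <
A = 1/2, B = 1 ↦ 1/2  <
A = 1, B = 0 ↦ 1  ≥
A = 1, B = 1/2 ↦ 1/2  <
A = 1, B = 1 ↦ 0  <
So 4 of the 9 assignments meet the threshold.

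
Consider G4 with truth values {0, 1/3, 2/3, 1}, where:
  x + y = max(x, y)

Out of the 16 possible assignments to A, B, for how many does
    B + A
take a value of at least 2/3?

12

A = 0, B = 0 ↦ 0  <
A = 0, B = 1/3 ↦ 1/3  <
A = 0, B = 2/3 ↦ 2/3  ≥
A = 0, B = 1 ↦ 1  ≥
A = 1/3, B = 0 ↦ 1/3  <
A = 1/3, B = 1/3 ↦ 1/3  <
A = 1/3, B = 2/3 ↦ 2/3  ≥
A = 1/3, B = 1 ↦ 1  ≥
A = 2/3, B = 0 ↦ 2/3  ≥
A = 2/3, B = 1/3 ↦ 2/3  ≥
A = 2/3, B = 2/3 ↦ 2/3  ≥
A = 2/3, B = 1 ↦ 1  ≥
A = 1, B = 0 ↦ 1  ≥
A = 1, B = 1/3 ↦ 1  ≥
A = 1, B = 2/3 ↦ 1  ≥
A = 1, B = 1 ↦ 1  ≥
So 12 of the 16 assignments meet the threshold.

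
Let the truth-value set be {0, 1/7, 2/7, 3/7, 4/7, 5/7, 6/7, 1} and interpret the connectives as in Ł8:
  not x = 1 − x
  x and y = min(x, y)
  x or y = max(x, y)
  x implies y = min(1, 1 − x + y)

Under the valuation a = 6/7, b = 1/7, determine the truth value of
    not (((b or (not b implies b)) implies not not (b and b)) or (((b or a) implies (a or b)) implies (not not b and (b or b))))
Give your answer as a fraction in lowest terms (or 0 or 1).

not b = not 1/7 = 6/7
not b implies b = 6/7 implies 1/7 = 2/7
b or (not b implies b) = 1/7 or 2/7 = 2/7
b and b = 1/7 and 1/7 = 1/7
not (b and b) = not 1/7 = 6/7
not not (b and b) = not 6/7 = 1/7
(b or (not b implies b)) implies not not (b and b) = 2/7 implies 1/7 = 6/7
b or a = 1/7 or 6/7 = 6/7
a or b = 6/7 or 1/7 = 6/7
(b or a) implies (a or b) = 6/7 implies 6/7 = 1
not b = not 1/7 = 6/7
not not b = not 6/7 = 1/7
b or b = 1/7 or 1/7 = 1/7
not not b and (b or b) = 1/7 and 1/7 = 1/7
((b or a) implies (a or b)) implies (not not b and (b or b)) = 1 implies 1/7 = 1/7
((b or (not b implies b)) implies not not (b and b)) or (((b or a) implies (a or b)) implies (not not b and (b or b))) = 6/7 or 1/7 = 6/7
not (((b or (not b implies b)) implies not not (b and b)) or (((b or a) implies (a or b)) implies (not not b and (b or b)))) = not 6/7 = 1/7

1/7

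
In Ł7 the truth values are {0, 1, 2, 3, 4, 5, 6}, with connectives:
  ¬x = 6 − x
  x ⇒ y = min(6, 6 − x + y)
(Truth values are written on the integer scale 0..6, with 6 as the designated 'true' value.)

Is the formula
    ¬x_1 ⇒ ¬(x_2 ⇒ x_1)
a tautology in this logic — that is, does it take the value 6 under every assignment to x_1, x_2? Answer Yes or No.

Counterexample: take x_1 = 0, x_2 = 0.
¬x_1 = ¬0 = 6
x_2 ⇒ x_1 = 0 ⇒ 0 = 6
¬(x_2 ⇒ x_1) = ¬6 = 0
¬x_1 ⇒ ¬(x_2 ⇒ x_1) = 6 ⇒ 0 = 0
This gives 0 ≠ 6.

No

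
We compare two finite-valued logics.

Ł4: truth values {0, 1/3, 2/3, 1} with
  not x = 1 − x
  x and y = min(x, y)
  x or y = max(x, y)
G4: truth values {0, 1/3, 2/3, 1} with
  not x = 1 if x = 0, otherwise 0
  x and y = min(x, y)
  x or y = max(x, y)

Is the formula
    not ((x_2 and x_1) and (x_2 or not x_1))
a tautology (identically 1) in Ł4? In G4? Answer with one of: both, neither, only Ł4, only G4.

neither

In Ł4: at x_1 = 1/3, x_2 = 1/3 the value is 2/3 — not a tautology.
In G4: at x_1 = 1/3, x_2 = 1/3 the value is 0 — not a tautology.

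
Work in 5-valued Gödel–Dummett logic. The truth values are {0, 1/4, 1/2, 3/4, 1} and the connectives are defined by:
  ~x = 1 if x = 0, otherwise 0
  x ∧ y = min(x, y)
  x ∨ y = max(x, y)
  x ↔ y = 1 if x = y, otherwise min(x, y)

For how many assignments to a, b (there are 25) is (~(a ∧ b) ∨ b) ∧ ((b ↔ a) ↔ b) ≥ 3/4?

8

value 1: 5 assignments (counts)
value 3/4: 3 assignments (counts)
value 1/2: 5 assignments
value 1/4: 7 assignments
value 0: 5 assignments
So 8 of the 25 assignments meet the threshold.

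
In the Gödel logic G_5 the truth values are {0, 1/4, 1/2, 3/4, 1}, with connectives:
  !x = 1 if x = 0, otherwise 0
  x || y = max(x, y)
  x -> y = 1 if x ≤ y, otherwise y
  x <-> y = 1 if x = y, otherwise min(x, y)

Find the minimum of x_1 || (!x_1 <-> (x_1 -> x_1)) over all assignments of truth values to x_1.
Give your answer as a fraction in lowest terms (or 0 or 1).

1/4

Take x_1 = 1/4:
!x_1 = !1/4 = 0
x_1 -> x_1 = 1/4 -> 1/4 = 1
!x_1 <-> (x_1 -> x_1) = 0 <-> 1 = 0
x_1 || (!x_1 <-> (x_1 -> x_1)) = 1/4 || 0 = 1/4
No assignment yields a value below 1/4, so this is the minimum.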